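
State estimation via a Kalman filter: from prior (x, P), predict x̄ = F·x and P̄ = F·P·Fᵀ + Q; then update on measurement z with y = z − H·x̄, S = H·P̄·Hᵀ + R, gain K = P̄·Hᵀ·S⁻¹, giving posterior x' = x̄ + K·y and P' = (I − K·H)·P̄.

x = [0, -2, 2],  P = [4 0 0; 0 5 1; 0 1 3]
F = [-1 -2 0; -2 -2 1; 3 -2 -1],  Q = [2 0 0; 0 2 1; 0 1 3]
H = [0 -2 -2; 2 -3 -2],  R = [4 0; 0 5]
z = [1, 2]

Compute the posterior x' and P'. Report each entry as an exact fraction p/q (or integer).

x' = [4115/2383, 15225/4766, -9003/2383]
P' = [20646/2383 32620/2383 -30394/2383; 32620/2383 63255/2383 -62380/2383; -30394/2383 -62380/2383 63646/2383]

x̄ = F·x = [4, 6, 2]
P̄ = F·P·Fᵀ + Q = [26 26 10; 26 37 -6; 10 -6 66]
y = z − H·x̄ = [17, 16]
S = H·P̄·Hᵀ + R = [368 282; 282 242]
K = P̄·Hᵀ·S⁻¹ = [-1113/2383 844/2383; -875/4766 47/2383; -633/2383 -188/2383]
x' = x̄ + K·y = [4115/2383, 15225/4766, -9003/2383]
P' = (I − K·H)·P̄ = [20646/2383 32620/2383 -30394/2383; 32620/2383 63255/2383 -62380/2383; -30394/2383 -62380/2383 63646/2383]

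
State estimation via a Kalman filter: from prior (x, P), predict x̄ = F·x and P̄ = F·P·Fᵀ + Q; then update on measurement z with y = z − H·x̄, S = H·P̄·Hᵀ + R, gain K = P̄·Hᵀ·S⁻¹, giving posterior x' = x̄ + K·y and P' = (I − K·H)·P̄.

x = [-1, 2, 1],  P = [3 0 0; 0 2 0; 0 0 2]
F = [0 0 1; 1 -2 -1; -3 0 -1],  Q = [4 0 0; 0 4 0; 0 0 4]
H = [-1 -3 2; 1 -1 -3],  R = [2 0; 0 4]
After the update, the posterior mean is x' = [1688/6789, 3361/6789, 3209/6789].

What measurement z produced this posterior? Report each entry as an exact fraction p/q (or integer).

x̄ = F·x = [1, -6, 2]
P̄ = F·P·Fᵀ + Q = [6 -2 -2; -2 17 -7; -2 -7 33]
S = H·P̄·Hᵀ + R = [373 -208; -208 298]
K = P̄·Hᵀ·S⁻¹ = [172/6789 439/6789; -9179/33945 -6179/33945; 697/6789 -1655/6789]
x' − x̄ = [-5101/6789, 44095/6789, -10369/6789] = K·y
y = (KᵀK)⁻¹·Kᵀ·(x' − x̄) = [-22, -3]
z = y + H·x̄ = [-22, -3] + [21, 1] = [-1, -2]

z = [-1, -2]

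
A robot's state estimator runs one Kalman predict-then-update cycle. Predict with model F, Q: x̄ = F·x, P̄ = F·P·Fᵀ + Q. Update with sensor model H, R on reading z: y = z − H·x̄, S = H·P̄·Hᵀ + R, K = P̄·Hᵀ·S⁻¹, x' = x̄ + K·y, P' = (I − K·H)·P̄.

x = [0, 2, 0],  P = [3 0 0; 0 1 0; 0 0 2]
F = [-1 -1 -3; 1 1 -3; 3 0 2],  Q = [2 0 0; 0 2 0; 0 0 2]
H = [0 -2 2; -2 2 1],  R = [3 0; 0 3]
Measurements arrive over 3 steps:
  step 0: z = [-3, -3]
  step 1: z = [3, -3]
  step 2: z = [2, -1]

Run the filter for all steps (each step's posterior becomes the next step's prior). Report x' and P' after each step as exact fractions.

step 0: x' = [-51843/39488, -50501/39488, -111869/39488], P' = [194241/39488 130647/39488 117375/39488; 130647/39488 103889/39488 85481/39488; 117375/39488 85481/39488 96257/39488]
step 1: x' = [3683773401/1954333471, 118946913/1954333471, 2287333776/1954333471], P' = [4686577062/1954333471 2941517244/1954333471 2416187691/1954333471; 2941517244/1954333471 2610665806/1954333471 1818439315/1954333471; 2416187691/1954333471 1818439315/1954333471 2437142269/1954333471]
step 2: x' = [28638640885508/44874636178763, -12031789056112/44874636178763, 37487354261263/44874636178763], P' = [107866138663038/44874636178763 67793386756488/44874636178763 55773181373121/44874636178763; 67793386756488/44874636178763 60151680947918/44874636178763 41973919209629/44874636178763; 55773181373121/44874636178763 41973919209629/44874636178763 56138864165768/44874636178763]

step 0: x̄ = F·x = [-2, 2, 0]
step 0: P̄ = F·P·Fᵀ + Q = [24 14 -21; 14 24 -3; -21 -3 37]
step 0: y = z − H·x̄ = [1, -11]
step 0: S = H·P̄·Hᵀ + R = [271 112; 112 192]
step 0: K = P̄·Hᵀ·S⁻¹ = [-553/2468 -3271/39488; -767/2468 10655/39488; 449/2468 10823/39488]
step 0: x' = x̄ + K·y = [-51843/39488, -50501/39488, -111869/39488]
step 0: P' = (I − K·H)·P̄ = [194241/39488 130647/39488 117375/39488; 130647/39488 103889/39488 85481/39488; 117375/39488 85481/39488 96257/39488]
step 1: x̄ = F·x = [437951/39488, 233263/39488, -379267/39488]
step 1: P̄ = F·P·Fᵀ + Q = [2721849/39488 306889/39488 -3014293/39488; 306889/39488 287577/39488 -253541/39488; -3014293/39488 -253541/39488 3620673/39488]
step 1: y = z − H·x̄ = [335881/9872, 670179/39488]
step 1: S = H·P̄·Hᵀ + R = [1111237/2468 4717171/9872; 4717171/9872 24364737/39488]
step 1: K = P̄·Hᵀ·S⁻¹ = [-350219702/1954333471 -357977315/1954333471; -528150994/1954333471 385578813/1954333471; 412468636/1954333471 413881839/1954333471]
step 1: x' = x̄ + K·y = [3683773401/1954333471, 118946913/1954333471, 2287333776/1954333471]
step 1: P' = (I − K·H)·P̄ = [4686577062/1954333471 2941517244/1954333471 2416187691/1954333471; 2941517244/1954333471 2610665806/1954333471 1818439315/1954333471; 2416187691/1954333471 1818439315/1954333471 2437142269/1954333471]
step 2: x̄ = F·x = [-10664721642/1954333471, -3059281014/1954333471, 15625987755/1954333471]
step 2: P̄ = F·P·Fᵀ + Q = [64430986755/1954333471 8754003065/1954333471 -67722079763/1954333471; 8754003065/1954333471 13615462683/1954333471 -5015005903/1954333471; -67722079763/1954333471 -5015005903/1954333471 84830681868/1954333471]
step 2: y = z − H·x̄ = [-33461870596/1954333471, -32791202482/1954333471]
step 2: S = H·P̄·Hᵀ + R = [439767625841/1954333471 411073832510/1954333471; 411073832510/1954333471 583675750953/1954333471]
step 2: K = P̄·Hᵀ·S⁻¹ = [-8013470255578/44874636178763 -8124107479993/44874636178763; -12118507825526/44874636178763 8896835864163/44874636178763; 9443296637426/44874636178763 9513446612928/44874636178763]
step 2: x' = x̄ + K·y = [28638640885508/44874636178763, -12031789056112/44874636178763, 37487354261263/44874636178763]
step 2: P' = (I − K·H)·P̄ = [107866138663038/44874636178763 67793386756488/44874636178763 55773181373121/44874636178763; 67793386756488/44874636178763 60151680947918/44874636178763 41973919209629/44874636178763; 55773181373121/44874636178763 41973919209629/44874636178763 56138864165768/44874636178763]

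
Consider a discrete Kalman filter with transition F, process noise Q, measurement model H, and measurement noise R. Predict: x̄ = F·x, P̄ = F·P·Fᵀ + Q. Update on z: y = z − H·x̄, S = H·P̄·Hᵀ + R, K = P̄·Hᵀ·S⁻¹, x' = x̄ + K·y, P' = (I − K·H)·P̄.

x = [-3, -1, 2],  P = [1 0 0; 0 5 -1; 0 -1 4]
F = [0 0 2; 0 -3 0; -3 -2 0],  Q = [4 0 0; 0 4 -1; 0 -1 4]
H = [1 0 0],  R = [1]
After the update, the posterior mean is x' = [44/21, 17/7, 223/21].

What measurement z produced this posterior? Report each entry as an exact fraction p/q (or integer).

z = [2]

x̄ = F·x = [4, 3, 11]
P̄ = F·P·Fᵀ + Q = [20 6 4; 6 49 29; 4 29 33]
S = H·P̄·Hᵀ + R = [21]
K = P̄·Hᵀ·S⁻¹ = [20/21; 2/7; 4/21]
x' − x̄ = [-40/21, -4/7, -8/21] = K·y
y = (KᵀK)⁻¹·Kᵀ·(x' − x̄) = [-2]
z = y + H·x̄ = [-2] + [4] = [2]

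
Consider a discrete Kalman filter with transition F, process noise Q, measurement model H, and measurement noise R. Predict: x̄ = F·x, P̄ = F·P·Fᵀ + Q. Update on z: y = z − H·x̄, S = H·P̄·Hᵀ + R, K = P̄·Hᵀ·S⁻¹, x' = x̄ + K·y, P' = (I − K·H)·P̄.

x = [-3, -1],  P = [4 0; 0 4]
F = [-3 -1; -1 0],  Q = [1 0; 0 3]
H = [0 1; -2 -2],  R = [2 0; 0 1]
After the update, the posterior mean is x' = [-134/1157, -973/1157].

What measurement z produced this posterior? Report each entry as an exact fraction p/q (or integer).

x̄ = F·x = [10, 3]
P̄ = F·P·Fᵀ + Q = [41 12; 12 7]
S = H·P̄·Hᵀ + R = [9 -38; -38 289]
K = P̄·Hᵀ·S⁻¹ = [-560/1157 -498/1157; 579/1157 -76/1157]
x' − x̄ = [-11704/1157, -4444/1157] = K·y
y = (KᵀK)⁻¹·Kᵀ·(x' − x̄) = [-4, 28]
z = y + H·x̄ = [-4, 28] + [3, -26] = [-1, 2]

z = [-1, 2]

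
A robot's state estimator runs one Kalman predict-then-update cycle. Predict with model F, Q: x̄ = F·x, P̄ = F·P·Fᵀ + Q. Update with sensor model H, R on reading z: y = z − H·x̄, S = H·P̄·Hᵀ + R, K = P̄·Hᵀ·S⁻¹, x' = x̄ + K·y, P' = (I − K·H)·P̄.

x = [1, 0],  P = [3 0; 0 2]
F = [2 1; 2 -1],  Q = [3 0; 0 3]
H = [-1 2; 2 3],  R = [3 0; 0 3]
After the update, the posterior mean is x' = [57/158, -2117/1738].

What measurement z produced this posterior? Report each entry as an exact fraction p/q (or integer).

x̄ = F·x = [2, 2]
P̄ = F·P·Fᵀ + Q = [17 10; 10 17]
S = H·P̄·Hᵀ + R = [48 78; 78 344]
K = P̄·Hᵀ·S⁻¹ = [-30/79 43/158; 453/1738 128/869]
x' − x̄ = [-259/158, -5593/1738] = K·y
y = (KᵀK)⁻¹·Kᵀ·(x' − x̄) = [-5, -13]
z = y + H·x̄ = [-5, -13] + [2, 10] = [-3, -3]

z = [-3, -3]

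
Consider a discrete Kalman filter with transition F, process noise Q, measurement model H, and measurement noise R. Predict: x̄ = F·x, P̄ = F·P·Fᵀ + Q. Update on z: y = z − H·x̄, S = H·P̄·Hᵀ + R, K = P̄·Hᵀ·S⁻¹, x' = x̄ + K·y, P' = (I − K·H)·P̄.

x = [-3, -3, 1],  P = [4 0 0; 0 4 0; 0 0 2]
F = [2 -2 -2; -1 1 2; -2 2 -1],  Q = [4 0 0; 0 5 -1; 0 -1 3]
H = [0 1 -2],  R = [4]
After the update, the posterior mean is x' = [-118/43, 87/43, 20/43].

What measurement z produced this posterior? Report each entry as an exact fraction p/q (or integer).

x̄ = F·x = [-2, 2, -1]
P̄ = F·P·Fᵀ + Q = [44 -24 -28; -24 21 11; -28 11 37]
S = H·P̄·Hᵀ + R = [129]
K = P̄·Hᵀ·S⁻¹ = [32/129; -1/129; -21/43]
x' − x̄ = [-32/43, 1/43, 63/43] = K·y
y = (KᵀK)⁻¹·Kᵀ·(x' − x̄) = [-3]
z = y + H·x̄ = [-3] + [4] = [1]

z = [1]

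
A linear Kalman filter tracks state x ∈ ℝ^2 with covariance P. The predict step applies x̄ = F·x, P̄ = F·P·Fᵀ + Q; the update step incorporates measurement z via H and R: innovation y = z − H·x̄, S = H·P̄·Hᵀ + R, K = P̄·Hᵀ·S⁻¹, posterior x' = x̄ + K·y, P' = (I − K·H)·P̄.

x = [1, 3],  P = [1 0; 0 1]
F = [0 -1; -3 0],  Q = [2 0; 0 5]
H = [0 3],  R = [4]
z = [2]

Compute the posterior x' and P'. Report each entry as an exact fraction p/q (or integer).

x' = [-3, 36/65]
P' = [3 0; 0 28/65]

x̄ = F·x = [-3, -3]
P̄ = F·P·Fᵀ + Q = [3 0; 0 14]
y = z − H·x̄ = [11]
S = H·P̄·Hᵀ + R = [130]
K = P̄·Hᵀ·S⁻¹ = [0; 21/65]
x' = x̄ + K·y = [-3, 36/65]
P' = (I − K·H)·P̄ = [3 0; 0 28/65]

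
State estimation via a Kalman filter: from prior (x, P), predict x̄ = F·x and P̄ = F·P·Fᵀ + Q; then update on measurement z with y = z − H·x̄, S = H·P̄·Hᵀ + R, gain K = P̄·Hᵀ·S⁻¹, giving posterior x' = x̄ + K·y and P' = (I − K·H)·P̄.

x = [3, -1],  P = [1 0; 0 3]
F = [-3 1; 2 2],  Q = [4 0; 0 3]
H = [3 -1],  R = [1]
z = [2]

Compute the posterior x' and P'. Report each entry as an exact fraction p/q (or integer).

x' = [22/41, -7/41]
P' = [80/41 228/41; 228/41 2755/164]

x̄ = F·x = [-10, 4]
P̄ = F·P·Fᵀ + Q = [16 0; 0 19]
y = z − H·x̄ = [36]
S = H·P̄·Hᵀ + R = [164]
K = P̄·Hᵀ·S⁻¹ = [12/41; -19/164]
x' = x̄ + K·y = [22/41, -7/41]
P' = (I − K·H)·P̄ = [80/41 228/41; 228/41 2755/164]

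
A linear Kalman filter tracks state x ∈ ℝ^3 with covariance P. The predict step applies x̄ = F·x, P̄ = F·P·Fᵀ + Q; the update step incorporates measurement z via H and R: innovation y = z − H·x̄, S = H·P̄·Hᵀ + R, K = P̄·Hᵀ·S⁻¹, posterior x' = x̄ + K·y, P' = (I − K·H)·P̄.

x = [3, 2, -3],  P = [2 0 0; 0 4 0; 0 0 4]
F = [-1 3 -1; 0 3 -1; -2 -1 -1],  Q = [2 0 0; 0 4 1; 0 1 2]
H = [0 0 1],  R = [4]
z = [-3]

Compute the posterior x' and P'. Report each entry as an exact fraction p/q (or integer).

x̄ = F·x = [6, 9, -5]
P̄ = F·P·Fᵀ + Q = [44 40 -4; 40 44 -7; -4 -7 18]
y = z − H·x̄ = [2]
S = H·P̄·Hᵀ + R = [22]
K = P̄·Hᵀ·S⁻¹ = [-2/11; -7/22; 9/11]
x' = x̄ + K·y = [62/11, 92/11, -37/11]
P' = (I − K·H)·P̄ = [476/11 426/11 -8/11; 426/11 919/22 -14/11; -8/11 -14/11 36/11]

x' = [62/11, 92/11, -37/11]
P' = [476/11 426/11 -8/11; 426/11 919/22 -14/11; -8/11 -14/11 36/11]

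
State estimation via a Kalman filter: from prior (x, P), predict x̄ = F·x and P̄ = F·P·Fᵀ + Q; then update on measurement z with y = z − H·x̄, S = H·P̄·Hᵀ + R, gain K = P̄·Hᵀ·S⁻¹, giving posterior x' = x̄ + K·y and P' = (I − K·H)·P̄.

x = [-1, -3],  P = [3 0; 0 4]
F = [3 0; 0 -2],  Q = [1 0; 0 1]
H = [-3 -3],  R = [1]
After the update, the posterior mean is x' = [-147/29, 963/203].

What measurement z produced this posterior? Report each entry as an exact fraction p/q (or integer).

z = [1]

x̄ = F·x = [-3, 6]
P̄ = F·P·Fᵀ + Q = [28 0; 0 17]
S = H·P̄·Hᵀ + R = [406]
K = P̄·Hᵀ·S⁻¹ = [-6/29; -51/406]
x' − x̄ = [-60/29, -255/203] = K·y
y = (KᵀK)⁻¹·Kᵀ·(x' − x̄) = [10]
z = y + H·x̄ = [10] + [-9] = [1]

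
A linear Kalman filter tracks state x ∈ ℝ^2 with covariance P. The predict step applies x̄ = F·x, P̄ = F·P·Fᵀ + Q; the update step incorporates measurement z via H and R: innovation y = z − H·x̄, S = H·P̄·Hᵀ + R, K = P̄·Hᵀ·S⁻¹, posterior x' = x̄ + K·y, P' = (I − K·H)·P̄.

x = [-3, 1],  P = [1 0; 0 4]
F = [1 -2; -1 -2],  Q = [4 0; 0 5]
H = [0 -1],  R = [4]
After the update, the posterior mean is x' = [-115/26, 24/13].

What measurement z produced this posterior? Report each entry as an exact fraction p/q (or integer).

z = [-2]

x̄ = F·x = [-5, 1]
P̄ = F·P·Fᵀ + Q = [21 15; 15 22]
S = H·P̄·Hᵀ + R = [26]
K = P̄·Hᵀ·S⁻¹ = [-15/26; -11/13]
x' − x̄ = [15/26, 11/13] = K·y
y = (KᵀK)⁻¹·Kᵀ·(x' − x̄) = [-1]
z = y + H·x̄ = [-1] + [-1] = [-2]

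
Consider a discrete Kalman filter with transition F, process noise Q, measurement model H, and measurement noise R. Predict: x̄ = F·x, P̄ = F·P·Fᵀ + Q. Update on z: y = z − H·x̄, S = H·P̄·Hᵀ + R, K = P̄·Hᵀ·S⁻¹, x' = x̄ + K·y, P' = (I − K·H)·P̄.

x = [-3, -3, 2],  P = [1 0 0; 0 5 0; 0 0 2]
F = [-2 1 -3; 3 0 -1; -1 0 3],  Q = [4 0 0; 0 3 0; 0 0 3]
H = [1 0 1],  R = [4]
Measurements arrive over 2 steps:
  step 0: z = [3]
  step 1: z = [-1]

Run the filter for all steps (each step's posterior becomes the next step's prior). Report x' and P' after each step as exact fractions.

step 0: x̄ = F·x = [-3, -11, 9]
step 0: P̄ = F·P·Fᵀ + Q = [31 0 -16; 0 14 -9; -16 -9 22]
step 0: y = z − H·x̄ = [-3]
step 0: S = H·P̄·Hᵀ + R = [25]
step 0: K = P̄·Hᵀ·S⁻¹ = [3/5; -9/25; 6/25]
step 0: x' = x̄ + K·y = [-24/5, -248/25, 207/25]
step 0: P' = (I − K·H)·P̄ = [22 27/5 -98/5; 27/5 269/25 -171/25; -98/5 -171/25 514/25]
step 1: x̄ = F·x = [-629/25, -567/25, 741/25]
step 1: P̄ = F·P·Fᵀ + Q = [1801/25 2248/25 -2704/25; 2248/25 8479/25 -8092/25; -2704/25 -8092/25 8191/25]
step 1: y = z − H·x̄ = [-137/25]
step 1: S = H·P̄·Hᵀ + R = [4684/25]
step 1: K = P̄·Hᵀ·S⁻¹ = [-903/4684; -1461/1171; 5487/4684]
step 1: x' = x̄ + K·y = [-112901/4684, -18552/1171, 108765/4684]
step 1: P' = (I − K·H)·P̄ = [304819/4684 52525/1171 -308431/4684; 52525/1171 55633/1171 -58369/1171; -308431/4684 -58369/1171 330379/4684]

step 0: x' = [-24/5, -248/25, 207/25], P' = [22 27/5 -98/5; 27/5 269/25 -171/25; -98/5 -171/25 514/25]
step 1: x' = [-112901/4684, -18552/1171, 108765/4684], P' = [304819/4684 52525/1171 -308431/4684; 52525/1171 55633/1171 -58369/1171; -308431/4684 -58369/1171 330379/4684]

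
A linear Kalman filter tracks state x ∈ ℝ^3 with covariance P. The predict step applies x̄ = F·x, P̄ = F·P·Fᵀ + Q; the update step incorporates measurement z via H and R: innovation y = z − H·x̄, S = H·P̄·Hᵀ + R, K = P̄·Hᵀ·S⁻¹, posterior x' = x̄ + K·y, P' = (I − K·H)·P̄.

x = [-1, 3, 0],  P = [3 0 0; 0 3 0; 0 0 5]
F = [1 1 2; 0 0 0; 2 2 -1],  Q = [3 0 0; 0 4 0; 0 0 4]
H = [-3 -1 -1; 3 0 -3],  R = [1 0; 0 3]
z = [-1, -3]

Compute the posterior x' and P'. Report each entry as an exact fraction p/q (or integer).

x̄ = F·x = [2, 0, 4]
P̄ = F·P·Fᵀ + Q = [29 0 2; 0 4 0; 2 0 33]
y = z − H·x̄ = [9, 3]
S = H·P̄·Hᵀ + R = [311 -150; -150 525]
K = P̄·Hᵀ·S⁻¹ = [-461/1877 3947/46925; -28/1877 -8/1877; -459/1877 -11591/46925]
x' = x̄ + K·y = [1966/46925, -276/1877, 49652/46925]
P' = (I − K·H)·P̄ = [15393/46925 -1844/1877 11446/46925; -1844/1877 7396/1877 -1836/1877; 11446/46925 -1836/1877 23037/46925]

x' = [1966/46925, -276/1877, 49652/46925]
P' = [15393/46925 -1844/1877 11446/46925; -1844/1877 7396/1877 -1836/1877; 11446/46925 -1836/1877 23037/46925]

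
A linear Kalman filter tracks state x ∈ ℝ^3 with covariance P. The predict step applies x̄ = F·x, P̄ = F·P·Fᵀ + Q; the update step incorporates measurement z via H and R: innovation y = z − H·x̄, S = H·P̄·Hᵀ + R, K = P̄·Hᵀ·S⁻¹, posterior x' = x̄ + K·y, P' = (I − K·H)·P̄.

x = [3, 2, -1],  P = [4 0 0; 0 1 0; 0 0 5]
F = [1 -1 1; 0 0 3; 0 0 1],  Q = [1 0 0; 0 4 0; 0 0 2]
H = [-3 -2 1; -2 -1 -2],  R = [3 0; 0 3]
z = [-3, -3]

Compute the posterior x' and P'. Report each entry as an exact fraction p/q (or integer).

x̄ = F·x = [0, -3, -1]
P̄ = F·P·Fᵀ + Q = [11 15 5; 15 49 15; 5 15 7]
y = z − H·x̄ = [-8, -8]
S = H·P̄·Hᵀ + R = [395 320; 320 284]
K = P̄·Hᵀ·S⁻¹ = [-358/2445 -1/1956; -368/2445 -419/1956; 422/2445 -649/1956]
x' = x̄ + K·y = [958/815, -67/815, 223/815]
P' = (I − K·H)·P̄ = [24289/9780 -37141/9780 -5711/9780; -37141/9780 62449/9780 9059/9780; -5711/9780 9059/9780 6049/9780]

x' = [958/815, -67/815, 223/815]
P' = [24289/9780 -37141/9780 -5711/9780; -37141/9780 62449/9780 9059/9780; -5711/9780 9059/9780 6049/9780]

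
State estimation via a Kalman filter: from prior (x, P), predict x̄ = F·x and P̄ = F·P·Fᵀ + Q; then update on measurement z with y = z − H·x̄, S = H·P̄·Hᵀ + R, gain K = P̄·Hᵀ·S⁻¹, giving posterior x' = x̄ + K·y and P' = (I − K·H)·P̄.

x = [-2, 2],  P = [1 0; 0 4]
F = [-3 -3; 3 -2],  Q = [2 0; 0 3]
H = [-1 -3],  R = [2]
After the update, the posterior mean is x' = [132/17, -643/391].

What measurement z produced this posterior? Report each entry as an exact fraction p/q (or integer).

z = [-3]

x̄ = F·x = [0, -10]
P̄ = F·P·Fᵀ + Q = [47 15; 15 28]
S = H·P̄·Hᵀ + R = [391]
K = P̄·Hᵀ·S⁻¹ = [-4/17; -99/391]
x' − x̄ = [132/17, 3267/391] = K·y
y = (KᵀK)⁻¹·Kᵀ·(x' − x̄) = [-33]
z = y + H·x̄ = [-33] + [30] = [-3]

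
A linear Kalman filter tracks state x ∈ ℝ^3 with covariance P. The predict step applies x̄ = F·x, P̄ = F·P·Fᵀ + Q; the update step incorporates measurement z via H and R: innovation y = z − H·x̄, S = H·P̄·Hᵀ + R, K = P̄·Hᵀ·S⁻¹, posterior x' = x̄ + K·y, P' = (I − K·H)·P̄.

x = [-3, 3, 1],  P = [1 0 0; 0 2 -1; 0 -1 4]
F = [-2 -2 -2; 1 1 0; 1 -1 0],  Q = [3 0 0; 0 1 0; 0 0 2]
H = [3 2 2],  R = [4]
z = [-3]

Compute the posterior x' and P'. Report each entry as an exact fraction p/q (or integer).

x' = [533/191, -90/191, -1026/191]
P' = [672/191 -398/191 -488/191; -398/191 728/191 -143/191; -488/191 -143/191 891/191]

x̄ = F·x = [-2, 0, -6]
P̄ = F·P·Fᵀ + Q = [23 -4 0; -4 4 -1; 0 -1 5]
y = z − H·x̄ = [15]
S = H·P̄·Hᵀ + R = [191]
K = P̄·Hᵀ·S⁻¹ = [61/191; -6/191; 8/191]
x' = x̄ + K·y = [533/191, -90/191, -1026/191]
P' = (I − K·H)·P̄ = [672/191 -398/191 -488/191; -398/191 728/191 -143/191; -488/191 -143/191 891/191]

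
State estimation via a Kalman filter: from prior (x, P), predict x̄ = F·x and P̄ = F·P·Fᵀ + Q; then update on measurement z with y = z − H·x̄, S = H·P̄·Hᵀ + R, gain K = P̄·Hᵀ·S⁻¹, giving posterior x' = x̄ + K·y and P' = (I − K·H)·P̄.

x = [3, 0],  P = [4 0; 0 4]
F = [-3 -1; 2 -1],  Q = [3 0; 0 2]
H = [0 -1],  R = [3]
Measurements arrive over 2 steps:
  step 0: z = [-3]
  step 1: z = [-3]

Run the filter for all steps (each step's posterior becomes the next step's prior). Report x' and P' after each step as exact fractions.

step 0: x̄ = F·x = [-9, 6]
step 0: P̄ = F·P·Fᵀ + Q = [43 -20; -20 22]
step 0: y = z − H·x̄ = [3]
step 0: S = H·P̄·Hᵀ + R = [25]
step 0: K = P̄·Hᵀ·S⁻¹ = [4/5; -22/25]
step 0: x' = x̄ + K·y = [-33/5, 84/25]
step 0: P' = (I − K·H)·P̄ = [27 -12/5; -12/5 66/25]
step 1: x̄ = F·x = [411/25, -414/25]
step 1: P̄ = F·P·Fᵀ + Q = [5856/25 -4044/25; -4044/25 3056/25]
step 1: y = z − H·x̄ = [-489/25]
step 1: S = H·P̄·Hᵀ + R = [3131/25]
step 1: K = P̄·Hᵀ·S⁻¹ = [4044/3131; -3056/3131]
step 1: x' = x̄ + K·y = [-27627/3131, 7926/3131]
step 1: P' = (I − K·H)·P̄ = [79248/3131 -12132/3131; -12132/3131 9168/3131]

step 0: x' = [-33/5, 84/25], P' = [27 -12/5; -12/5 66/25]
step 1: x' = [-27627/3131, 7926/3131], P' = [79248/3131 -12132/3131; -12132/3131 9168/3131]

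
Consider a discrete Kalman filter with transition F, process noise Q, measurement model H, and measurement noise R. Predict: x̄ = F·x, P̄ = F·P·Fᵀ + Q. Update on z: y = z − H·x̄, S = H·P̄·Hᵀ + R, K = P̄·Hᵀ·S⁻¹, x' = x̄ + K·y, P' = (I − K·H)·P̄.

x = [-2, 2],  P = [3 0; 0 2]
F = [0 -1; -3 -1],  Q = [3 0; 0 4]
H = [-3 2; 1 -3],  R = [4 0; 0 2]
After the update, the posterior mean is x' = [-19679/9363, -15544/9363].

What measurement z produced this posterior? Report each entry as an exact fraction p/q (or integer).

z = [3, 3]

x̄ = F·x = [-2, 4]
P̄ = F·P·Fᵀ + Q = [5 2; 2 33]
S = H·P̄·Hᵀ + R = [157 -191; -191 292]
K = P̄·Hᵀ·S⁻¹ = [-3403/9363 -2258/9363; -1007/9363 -3769/9363]
x' − x̄ = [-953/9363, -52996/9363] = K·y
y = (KᵀK)⁻¹·Kᵀ·(x' − x̄) = [-11, 17]
z = y + H·x̄ = [-11, 17] + [14, -14] = [3, 3]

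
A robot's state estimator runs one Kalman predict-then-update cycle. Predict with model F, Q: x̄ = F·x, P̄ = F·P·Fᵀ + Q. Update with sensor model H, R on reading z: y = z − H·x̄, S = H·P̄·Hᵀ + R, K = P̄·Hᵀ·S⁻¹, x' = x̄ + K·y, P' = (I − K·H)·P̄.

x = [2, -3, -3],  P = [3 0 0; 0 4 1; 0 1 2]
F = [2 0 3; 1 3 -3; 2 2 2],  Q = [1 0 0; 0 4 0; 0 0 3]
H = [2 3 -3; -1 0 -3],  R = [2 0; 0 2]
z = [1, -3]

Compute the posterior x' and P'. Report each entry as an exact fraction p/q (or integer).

x̄ = F·x = [-5, 2, -8]
P̄ = F·P·Fᵀ + Q = [31 -3 30; -3 43 18; 30 18 47]
y = z − H·x̄ = [-19, -32]
S = H·P̄·Hᵀ + R = [216 118; 118 636]
K = P̄·Hᵀ·S⁻¹ = [-661/8818 -1555/8818; 24951/61726 -9579/61726; 1503/61726 -16875/61726]
x' = x̄ + K·y = [18229/8818, -44089/61726, 17635/61726]
P' = (I − K·H)·P̄ = [30373/4409 -30075/4409 -9606/4409; -30075/4409 222035/30863 73368/30863; -9606/4409 73368/30863 28039/30863]

x' = [18229/8818, -44089/61726, 17635/61726]
P' = [30373/4409 -30075/4409 -9606/4409; -30075/4409 222035/30863 73368/30863; -9606/4409 73368/30863 28039/30863]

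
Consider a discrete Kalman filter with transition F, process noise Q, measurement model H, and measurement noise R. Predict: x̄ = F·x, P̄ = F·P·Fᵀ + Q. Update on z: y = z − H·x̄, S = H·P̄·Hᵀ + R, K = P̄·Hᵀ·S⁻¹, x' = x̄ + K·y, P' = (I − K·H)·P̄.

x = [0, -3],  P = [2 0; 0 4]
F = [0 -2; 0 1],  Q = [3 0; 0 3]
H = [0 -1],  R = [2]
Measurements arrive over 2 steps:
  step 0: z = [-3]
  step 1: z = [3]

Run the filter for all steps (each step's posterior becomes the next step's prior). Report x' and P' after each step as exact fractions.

step 0: x̄ = F·x = [6, -3]
step 0: P̄ = F·P·Fᵀ + Q = [19 -8; -8 7]
step 0: y = z − H·x̄ = [-6]
step 0: S = H·P̄·Hᵀ + R = [9]
step 0: K = P̄·Hᵀ·S⁻¹ = [8/9; -7/9]
step 0: x' = x̄ + K·y = [2/3, 5/3]
step 0: P' = (I − K·H)·P̄ = [107/9 -16/9; -16/9 14/9]
step 1: x̄ = F·x = [-10/3, 5/3]
step 1: P̄ = F·P·Fᵀ + Q = [83/9 -28/9; -28/9 41/9]
step 1: y = z − H·x̄ = [14/3]
step 1: S = H·P̄·Hᵀ + R = [59/9]
step 1: K = P̄·Hᵀ·S⁻¹ = [28/59; -41/59]
step 1: x' = x̄ + K·y = [-66/59, -93/59]
step 1: P' = (I − K·H)·P̄ = [457/59 -56/59; -56/59 82/59]

step 0: x' = [2/3, 5/3], P' = [107/9 -16/9; -16/9 14/9]
step 1: x' = [-66/59, -93/59], P' = [457/59 -56/59; -56/59 82/59]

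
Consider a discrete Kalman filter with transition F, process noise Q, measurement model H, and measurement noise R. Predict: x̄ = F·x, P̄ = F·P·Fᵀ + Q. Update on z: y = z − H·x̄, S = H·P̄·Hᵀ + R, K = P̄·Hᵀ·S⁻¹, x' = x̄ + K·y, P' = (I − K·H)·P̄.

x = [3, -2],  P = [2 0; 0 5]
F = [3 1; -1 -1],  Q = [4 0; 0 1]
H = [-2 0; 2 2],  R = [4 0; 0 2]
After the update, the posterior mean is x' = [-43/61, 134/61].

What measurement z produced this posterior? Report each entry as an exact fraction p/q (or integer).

x̄ = F·x = [7, -1]
P̄ = F·P·Fᵀ + Q = [27 -11; -11 8]
S = H·P̄·Hᵀ + R = [112 -64; -64 54]
K = P̄·Hᵀ·S⁻¹ = [-217/488 4/61; 201/488 23/61]
x' − x̄ = [-470/61, 195/61] = K·y
y = (KᵀK)⁻¹·Kᵀ·(x' − x̄) = [16, -9]
z = y + H·x̄ = [16, -9] + [-14, 12] = [2, 3]

z = [2, 3]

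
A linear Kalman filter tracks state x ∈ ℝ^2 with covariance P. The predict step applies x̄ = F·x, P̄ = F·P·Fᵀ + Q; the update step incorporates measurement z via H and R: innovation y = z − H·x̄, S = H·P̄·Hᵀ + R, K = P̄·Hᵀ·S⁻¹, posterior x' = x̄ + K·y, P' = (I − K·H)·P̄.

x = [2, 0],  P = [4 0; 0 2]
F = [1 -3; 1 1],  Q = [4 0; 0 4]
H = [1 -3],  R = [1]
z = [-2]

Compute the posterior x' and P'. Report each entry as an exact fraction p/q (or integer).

x' = [322/129, 194/129]
P' = [2330/129 766/129; 766/129 266/129]

x̄ = F·x = [2, 2]
P̄ = F·P·Fᵀ + Q = [26 -2; -2 10]
y = z − H·x̄ = [2]
S = H·P̄·Hᵀ + R = [129]
K = P̄·Hᵀ·S⁻¹ = [32/129; -32/129]
x' = x̄ + K·y = [322/129, 194/129]
P' = (I − K·H)·P̄ = [2330/129 766/129; 766/129 266/129]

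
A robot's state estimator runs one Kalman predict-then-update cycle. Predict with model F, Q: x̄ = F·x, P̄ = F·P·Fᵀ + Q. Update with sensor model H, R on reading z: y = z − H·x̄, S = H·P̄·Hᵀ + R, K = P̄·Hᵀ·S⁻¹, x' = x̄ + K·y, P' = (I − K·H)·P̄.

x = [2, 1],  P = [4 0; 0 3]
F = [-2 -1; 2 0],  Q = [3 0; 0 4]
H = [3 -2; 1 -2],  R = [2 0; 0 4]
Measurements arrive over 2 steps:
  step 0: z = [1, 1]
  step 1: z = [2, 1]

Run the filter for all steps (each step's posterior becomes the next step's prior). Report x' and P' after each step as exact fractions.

step 0: x' = [-45/1291, -652/1291], P' = [1148/1291 1256/1291; 1256/1291 1788/1291]
step 1: x' = [681629/1222259, -214074/1222259], P' = [977380/1222259 1040568/1222259; 1040568/1222259 1489788/1222259]

step 0: x̄ = F·x = [-5, 4]
step 0: P̄ = F·P·Fᵀ + Q = [22 -16; -16 20]
step 0: y = z − H·x̄ = [24, 14]
step 0: S = H·P̄·Hᵀ + R = [472 274; 274 170]
step 0: K = P̄·Hᵀ·S⁻¹ = [466/1291 -341/1291; 96/1291 -580/1291]
step 0: x' = x̄ + K·y = [-45/1291, -652/1291]
step 0: P' = (I − K·H)·P̄ = [1148/1291 1256/1291; 1256/1291 1788/1291]
step 1: x̄ = F·x = [742/1291, -90/1291]
step 1: P̄ = F·P·Fᵀ + Q = [15277/1291 -7104/1291; -7104/1291 9756/1291]
step 1: y = z − H·x̄ = [176/1291, 369/1291]
step 1: S = H·P̄·Hᵀ + R = [264347/1291 141687/1291; 141687/1291 87881/1291]
step 1: K = P̄·Hᵀ·S⁻¹ = [425502/1222259 -275939/1222259; 71064/1222259 -484752/1222259]
step 1: x' = x̄ + K·y = [681629/1222259, -214074/1222259]
step 1: P' = (I − K·H)·P̄ = [977380/1222259 1040568/1222259; 1040568/1222259 1489788/1222259]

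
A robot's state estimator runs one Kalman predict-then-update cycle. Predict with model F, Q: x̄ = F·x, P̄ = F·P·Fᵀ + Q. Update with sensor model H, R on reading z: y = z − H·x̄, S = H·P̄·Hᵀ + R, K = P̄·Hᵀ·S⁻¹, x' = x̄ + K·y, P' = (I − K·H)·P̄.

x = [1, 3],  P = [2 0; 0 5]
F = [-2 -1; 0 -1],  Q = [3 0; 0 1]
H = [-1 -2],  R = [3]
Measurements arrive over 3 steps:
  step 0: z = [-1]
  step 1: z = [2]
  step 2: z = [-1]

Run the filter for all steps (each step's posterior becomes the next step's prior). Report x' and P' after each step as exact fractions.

step 0: x' = [-1/21, 5/21], P' = [332/63 -127/63; -127/63 89/63]
step 1: x' = [-1237/1235, -486/1235], P' = [12162/1235 -4929/1235; -4929/1235 2673/1235]
step 2: x' = [16364/25907, 8817/25907], P' = [385662/25907 -161421/25907; -161421/25907 81657/25907]

step 0: x̄ = F·x = [-5, -3]
step 0: P̄ = F·P·Fᵀ + Q = [16 5; 5 6]
step 0: y = z − H·x̄ = [-12]
step 0: S = H·P̄·Hᵀ + R = [63]
step 0: K = P̄·Hᵀ·S⁻¹ = [-26/63; -17/63]
step 0: x' = x̄ + K·y = [-1/21, 5/21]
step 0: P' = (I − K·H)·P̄ = [332/63 -127/63; -127/63 89/63]
step 1: x̄ = F·x = [-1/7, -5/21]
step 1: P̄ = F·P·Fᵀ + Q = [122/7 -55/21; -55/21 152/63]
step 1: y = z − H·x̄ = [29/21]
step 1: S = H·P̄·Hᵀ + R = [1235/63]
step 1: K = P̄·Hᵀ·S⁻¹ = [-768/1235; -139/1235]
step 1: x' = x̄ + K·y = [-1237/1235, -486/1235]
step 1: P' = (I − K·H)·P̄ = [12162/1235 -4929/1235; -4929/1235 2673/1235]
step 2: x̄ = F·x = [592/247, 486/1235]
step 2: P̄ = F·P·Fᵀ + Q = [7062/247 -1437/247; -1437/247 3908/1235]
step 2: y = z − H·x̄ = [2697/1235]
step 2: S = H·P̄·Hᵀ + R = [25907/1235]
step 2: K = P̄·Hᵀ·S⁻¹ = [-20940/25907; -631/25907]
step 2: x' = x̄ + K·y = [16364/25907, 8817/25907]
step 2: P' = (I − K·H)·P̄ = [385662/25907 -161421/25907; -161421/25907 81657/25907]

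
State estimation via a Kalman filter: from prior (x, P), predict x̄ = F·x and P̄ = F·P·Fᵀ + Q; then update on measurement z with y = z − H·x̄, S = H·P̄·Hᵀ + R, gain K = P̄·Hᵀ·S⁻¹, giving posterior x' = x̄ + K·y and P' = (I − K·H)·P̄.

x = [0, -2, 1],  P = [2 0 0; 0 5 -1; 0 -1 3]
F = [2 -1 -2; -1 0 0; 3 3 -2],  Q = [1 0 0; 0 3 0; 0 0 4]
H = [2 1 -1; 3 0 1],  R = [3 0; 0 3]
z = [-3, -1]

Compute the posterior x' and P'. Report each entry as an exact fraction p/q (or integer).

x' = [-30647/48370, -15453/24185, 4049/4837]
P' = [19499/48370 -19829/24185 -2826/4837; -19829/24185 97498/24185 11181/4837; -2826/4837 11181/4837 13800/4837]

x̄ = F·x = [0, 0, -8]
P̄ = F·P·Fᵀ + Q = [22 -4 13; -4 5 -6; 13 -6 91]
y = z − H·x̄ = [-11, 7]
S = H·P̄·Hᵀ + R = [131 10; 10 370]
K = P̄·Hᵀ·S⁻¹ = [920/4837 10079/48370; 129/4837 -1194/24185; -2757/4837 1774/4837]
x' = x̄ + K·y = [-30647/48370, -15453/24185, 4049/4837]
P' = (I − K·H)·P̄ = [19499/48370 -19829/24185 -2826/4837; -19829/24185 97498/24185 11181/4837; -2826/4837 11181/4837 13800/4837]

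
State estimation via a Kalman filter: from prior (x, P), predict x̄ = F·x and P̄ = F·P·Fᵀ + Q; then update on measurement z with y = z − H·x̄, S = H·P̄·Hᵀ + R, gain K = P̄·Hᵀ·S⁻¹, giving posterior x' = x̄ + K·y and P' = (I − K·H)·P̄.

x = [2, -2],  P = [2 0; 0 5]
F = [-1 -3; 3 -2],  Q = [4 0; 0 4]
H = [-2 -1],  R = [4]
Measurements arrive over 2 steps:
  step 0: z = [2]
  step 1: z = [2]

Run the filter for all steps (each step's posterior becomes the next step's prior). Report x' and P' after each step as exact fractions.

step 0: x' = [-568/173, 830/173], P' = [885/173 -1518/173; -1518/173 3216/173]
step 1: x' = [167756/235149, -833258/235149], P' = [706456/235149 -1132540/235149; -1132540/235149 2642164/235149]

step 0: x̄ = F·x = [4, 10]
step 0: P̄ = F·P·Fᵀ + Q = [51 24; 24 42]
step 0: y = z − H·x̄ = [20]
step 0: S = H·P̄·Hᵀ + R = [346]
step 0: K = P̄·Hᵀ·S⁻¹ = [-63/173; -45/173]
step 0: x' = x̄ + K·y = [-568/173, 830/173]
step 0: P' = (I − K·H)·P̄ = [885/173 -1518/173; -1518/173 3216/173]
step 1: x̄ = F·x = [-1922/173, -3364/173]
step 1: P̄ = F·P·Fᵀ + Q = [21413/173 27267/173; 27267/173 39737/173]
step 1: y = z − H·x̄ = [-6862/173]
step 1: S = H·P̄·Hᵀ + R = [235149/173]
step 1: K = P̄·Hᵀ·S⁻¹ = [-70093/235149; -94271/235149]
step 1: x' = x̄ + K·y = [167756/235149, -833258/235149]
step 1: P' = (I − K·H)·P̄ = [706456/235149 -1132540/235149; -1132540/235149 2642164/235149]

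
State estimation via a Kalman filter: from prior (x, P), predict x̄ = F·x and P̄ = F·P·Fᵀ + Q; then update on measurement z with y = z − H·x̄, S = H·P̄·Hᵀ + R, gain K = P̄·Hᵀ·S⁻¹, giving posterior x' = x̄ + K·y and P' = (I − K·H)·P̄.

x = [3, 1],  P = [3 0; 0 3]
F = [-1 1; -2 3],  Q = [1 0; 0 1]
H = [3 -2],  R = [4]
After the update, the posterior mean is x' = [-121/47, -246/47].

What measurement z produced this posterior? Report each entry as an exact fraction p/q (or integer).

z = [3]

x̄ = F·x = [-2, -3]
P̄ = F·P·Fᵀ + Q = [7 15; 15 40]
S = H·P̄·Hᵀ + R = [47]
K = P̄·Hᵀ·S⁻¹ = [-9/47; -35/47]
x' − x̄ = [-27/47, -105/47] = K·y
y = (KᵀK)⁻¹·Kᵀ·(x' − x̄) = [3]
z = y + H·x̄ = [3] + [0] = [3]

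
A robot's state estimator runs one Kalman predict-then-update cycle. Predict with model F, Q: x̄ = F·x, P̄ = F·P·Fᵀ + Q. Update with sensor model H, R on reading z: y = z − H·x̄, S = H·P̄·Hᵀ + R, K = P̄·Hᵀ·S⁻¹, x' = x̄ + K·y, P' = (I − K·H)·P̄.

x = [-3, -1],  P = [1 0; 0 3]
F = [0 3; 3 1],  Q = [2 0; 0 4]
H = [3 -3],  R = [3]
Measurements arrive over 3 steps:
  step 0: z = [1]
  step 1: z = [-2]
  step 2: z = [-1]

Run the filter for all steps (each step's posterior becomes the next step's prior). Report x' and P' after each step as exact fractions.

step 0: x̄ = F·x = [-3, -10]
step 0: P̄ = F·P·Fᵀ + Q = [29 9; 9 16]
step 0: y = z − H·x̄ = [-20]
step 0: S = H·P̄·Hᵀ + R = [246]
step 0: K = P̄·Hᵀ·S⁻¹ = [10/41; -7/82]
step 0: x' = x̄ + K·y = [-323/41, -340/41]
step 0: P' = (I − K·H)·P̄ = [589/41 579/41; 579/41 1165/82]
step 1: x̄ = F·x = [-1020/41, -1309/41]
step 1: P̄ = F·P·Fᵀ + Q = [10649/82 13917/82; 13917/82 19043/82]
step 1: y = z − H·x̄ = [-949/41]
step 1: S = H·P̄·Hᵀ + R = [8484/41]
step 1: K = P̄·Hᵀ·S⁻¹ = [-817/1414; -2563/2828]
step 1: x' = x̄ + K·y = [-16267/1414, -30965/2828]
step 1: P' = (I − K·H)·P̄ = [85949/1414 43383/707; 43383/707 176095/2828]
step 2: x̄ = F·x = [-92895/2828, -128567/2828]
step 2: P̄ = F·P·Fᵀ + Q = [1590511/2828 2090073/2828; 2090073/2828 2775681/2828]
step 2: y = z − H·x̄ = [-3923/101]
step 2: S = H·P̄·Hᵀ + R = [120207/202]
step 2: K = P̄·Hᵀ·S⁻¹ = [-2099/2357; -48972/40069]
step 2: x' = x̄ + K·y = [114941/65996, 2254745/1121932]
step 2: P' = (I − K·H)·P̄ = [5971213/65996 6029985/65996; 6029985/65996 103880961/1121932]

step 0: x' = [-323/41, -340/41], P' = [589/41 579/41; 579/41 1165/82]
step 1: x' = [-16267/1414, -30965/2828], P' = [85949/1414 43383/707; 43383/707 176095/2828]
step 2: x' = [114941/65996, 2254745/1121932], P' = [5971213/65996 6029985/65996; 6029985/65996 103880961/1121932]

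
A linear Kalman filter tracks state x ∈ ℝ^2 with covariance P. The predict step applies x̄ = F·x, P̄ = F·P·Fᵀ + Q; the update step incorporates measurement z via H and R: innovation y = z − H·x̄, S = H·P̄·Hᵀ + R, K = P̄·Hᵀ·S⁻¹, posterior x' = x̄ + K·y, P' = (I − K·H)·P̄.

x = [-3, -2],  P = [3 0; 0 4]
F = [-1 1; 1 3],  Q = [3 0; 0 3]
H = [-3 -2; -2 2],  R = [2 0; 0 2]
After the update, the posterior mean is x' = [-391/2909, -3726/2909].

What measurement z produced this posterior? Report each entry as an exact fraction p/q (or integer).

x̄ = F·x = [1, -9]
P̄ = F·P·Fᵀ + Q = [10 9; 9 42]
S = H·P̄·Hᵀ + R = [368 -126; -126 138]
K = P̄·Hᵀ·S⁻¹ = [-573/2909 -1696/8727; -1167/5818 1717/5818]
x' − x̄ = [-3300/2909, 22455/2909] = K·y
y = (KᵀK)⁻¹·Kᵀ·(x' − x̄) = [-12, 18]
z = y + H·x̄ = [-12, 18] + [15, -20] = [3, -2]

z = [3, -2]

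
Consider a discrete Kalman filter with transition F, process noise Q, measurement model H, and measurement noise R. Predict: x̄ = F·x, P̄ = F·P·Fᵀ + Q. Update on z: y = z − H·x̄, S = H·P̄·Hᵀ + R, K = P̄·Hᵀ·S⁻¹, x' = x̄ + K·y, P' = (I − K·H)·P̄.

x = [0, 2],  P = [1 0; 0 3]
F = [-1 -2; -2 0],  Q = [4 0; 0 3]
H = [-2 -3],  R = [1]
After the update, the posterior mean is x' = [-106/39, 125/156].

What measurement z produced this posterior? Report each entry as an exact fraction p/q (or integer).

x̄ = F·x = [-4, 0]
P̄ = F·P·Fᵀ + Q = [17 2; 2 7]
S = H·P̄·Hᵀ + R = [156]
K = P̄·Hᵀ·S⁻¹ = [-10/39; -25/156]
x' − x̄ = [50/39, 125/156] = K·y
y = (KᵀK)⁻¹·Kᵀ·(x' − x̄) = [-5]
z = y + H·x̄ = [-5] + [8] = [3]

z = [3]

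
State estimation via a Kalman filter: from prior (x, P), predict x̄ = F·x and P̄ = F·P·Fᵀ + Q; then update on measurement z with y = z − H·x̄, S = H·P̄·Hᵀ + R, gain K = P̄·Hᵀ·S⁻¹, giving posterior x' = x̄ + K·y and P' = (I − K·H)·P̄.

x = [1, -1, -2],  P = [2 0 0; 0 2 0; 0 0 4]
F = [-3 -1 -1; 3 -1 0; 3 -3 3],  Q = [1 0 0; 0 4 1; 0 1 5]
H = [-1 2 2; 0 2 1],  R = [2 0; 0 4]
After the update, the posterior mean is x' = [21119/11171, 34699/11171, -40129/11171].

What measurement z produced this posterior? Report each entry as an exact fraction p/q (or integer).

z = [-3, 3]

x̄ = F·x = [0, 4, 0]
P̄ = F·P·Fᵀ + Q = [25 -16 -24; -16 24 25; -24 25 77]
S = H·P̄·Hᵀ + R = [791 456; 456 277]
K = P̄·Hᵀ·S⁻¹ = [-3549/11171 3584/11171; -1710/11171 5759/11171; 5244/11171 -3511/11171]
x' − x̄ = [21119/11171, -9985/11171, -40129/11171] = K·y
y = (KᵀK)⁻¹·Kᵀ·(x' − x̄) = [-11, -5]
z = y + H·x̄ = [-11, -5] + [8, 8] = [-3, 3]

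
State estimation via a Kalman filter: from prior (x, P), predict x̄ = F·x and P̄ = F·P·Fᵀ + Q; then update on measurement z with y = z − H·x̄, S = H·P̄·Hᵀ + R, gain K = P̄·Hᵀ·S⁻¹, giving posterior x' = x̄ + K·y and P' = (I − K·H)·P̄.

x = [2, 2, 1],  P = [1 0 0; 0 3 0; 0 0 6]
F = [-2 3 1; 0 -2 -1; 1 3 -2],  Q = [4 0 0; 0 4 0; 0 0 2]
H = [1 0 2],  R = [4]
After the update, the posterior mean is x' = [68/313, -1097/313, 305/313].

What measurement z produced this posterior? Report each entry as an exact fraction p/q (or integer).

x̄ = F·x = [3, -5, 6]
P̄ = F·P·Fᵀ + Q = [41 -24 13; -24 22 -6; 13 -6 54]
S = H·P̄·Hᵀ + R = [313]
K = P̄·Hᵀ·S⁻¹ = [67/313; -36/313; 121/313]
x' − x̄ = [-871/313, 468/313, -1573/313] = K·y
y = (KᵀK)⁻¹·Kᵀ·(x' − x̄) = [-13]
z = y + H·x̄ = [-13] + [15] = [2]

z = [2]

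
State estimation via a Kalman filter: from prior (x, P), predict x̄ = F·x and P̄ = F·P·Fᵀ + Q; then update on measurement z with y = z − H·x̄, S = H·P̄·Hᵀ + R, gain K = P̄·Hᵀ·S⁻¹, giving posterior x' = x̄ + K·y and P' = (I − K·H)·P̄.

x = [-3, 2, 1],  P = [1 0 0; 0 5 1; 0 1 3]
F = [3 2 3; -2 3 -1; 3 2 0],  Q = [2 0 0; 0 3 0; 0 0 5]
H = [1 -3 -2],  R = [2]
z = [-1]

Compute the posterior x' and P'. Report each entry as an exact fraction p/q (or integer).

x' = [-2866/641, 2995/641, -5581/641]
P' = [40514/641 2948/641 15901/641; 2948/641 2848/641 -2629/641; 15901/641 -2629/641 11993/641]

x̄ = F·x = [-2, 11, -5]
P̄ = F·P·Fᵀ + Q = [70 22 35; 22 49 22; 35 22 34]
y = z − H·x̄ = [24]
S = H·P̄·Hᵀ + R = [641]
K = P̄·Hᵀ·S⁻¹ = [-66/641; -169/641; -99/641]
x' = x̄ + K·y = [-2866/641, 2995/641, -5581/641]
P' = (I − K·H)·P̄ = [40514/641 2948/641 15901/641; 2948/641 2848/641 -2629/641; 15901/641 -2629/641 11993/641]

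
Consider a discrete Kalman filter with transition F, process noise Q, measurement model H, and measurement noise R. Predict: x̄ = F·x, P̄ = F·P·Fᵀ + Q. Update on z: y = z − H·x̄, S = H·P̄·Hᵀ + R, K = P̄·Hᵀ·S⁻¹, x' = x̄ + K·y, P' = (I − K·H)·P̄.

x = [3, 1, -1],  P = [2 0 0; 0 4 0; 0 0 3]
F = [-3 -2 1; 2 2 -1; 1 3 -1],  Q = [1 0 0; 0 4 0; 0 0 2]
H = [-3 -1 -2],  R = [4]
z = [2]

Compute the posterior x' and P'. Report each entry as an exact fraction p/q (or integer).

x' = [-905/91, 9, 835/91]
P' = [3169/91 -31 -3309/91; -31 31 31; -3309/91 31 3589/91]

x̄ = F·x = [-12, 9, 7]
P̄ = F·P·Fᵀ + Q = [38 -31 -33; -31 31 31; -33 31 43]
y = z − H·x̄ = [-11]
S = H·P̄·Hᵀ + R = [91]
K = P̄·Hᵀ·S⁻¹ = [-17/91; 0; -18/91]
x' = x̄ + K·y = [-905/91, 9, 835/91]
P' = (I − K·H)·P̄ = [3169/91 -31 -3309/91; -31 31 31; -3309/91 31 3589/91]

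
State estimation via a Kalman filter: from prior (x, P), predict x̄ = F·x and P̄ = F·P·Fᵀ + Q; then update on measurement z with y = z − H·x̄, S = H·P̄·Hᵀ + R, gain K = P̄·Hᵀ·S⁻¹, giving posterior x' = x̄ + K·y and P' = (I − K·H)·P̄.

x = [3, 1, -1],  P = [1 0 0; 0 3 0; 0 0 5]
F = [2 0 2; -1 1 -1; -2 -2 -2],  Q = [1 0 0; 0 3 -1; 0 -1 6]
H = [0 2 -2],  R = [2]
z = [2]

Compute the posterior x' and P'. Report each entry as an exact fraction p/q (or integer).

x̄ = F·x = [4, -1, -6]
P̄ = F·P·Fᵀ + Q = [25 -12 -24; -12 12 5; -24 5 42]
y = z − H·x̄ = [-8]
S = H·P̄·Hᵀ + R = [178]
K = P̄·Hᵀ·S⁻¹ = [12/89; 7/89; -37/89]
x' = x̄ + K·y = [260/89, -145/89, -238/89]
P' = (I − K·H)·P̄ = [1937/89 -1236/89 -1248/89; -1236/89 970/89 963/89; -1248/89 963/89 1000/89]

x' = [260/89, -145/89, -238/89]
P' = [1937/89 -1236/89 -1248/89; -1236/89 970/89 963/89; -1248/89 963/89 1000/89]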